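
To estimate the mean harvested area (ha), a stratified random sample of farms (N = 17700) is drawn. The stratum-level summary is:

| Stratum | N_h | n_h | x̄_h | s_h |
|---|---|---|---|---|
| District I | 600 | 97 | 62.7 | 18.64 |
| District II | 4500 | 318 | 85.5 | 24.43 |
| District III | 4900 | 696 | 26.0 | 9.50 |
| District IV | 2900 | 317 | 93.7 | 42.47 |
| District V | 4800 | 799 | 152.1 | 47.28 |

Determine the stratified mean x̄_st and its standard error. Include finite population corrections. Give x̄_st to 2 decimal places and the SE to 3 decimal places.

x̄_st ≈ 87.66, SE ≈ 0.657

x̄_st = Σ W_h x̄_h = (600·62.7 + 4500·85.5 + 4900·26.0 + 2900·93.7 + 4800·152.1)/17700 = 87.65989
V̂(x̄_st) = Σ W_h² (1 − n_h/N_h) s_h²/n_h, with W_h = N_h/N and N = 17700:
  stratum District I: (600/17700)²·(1 − 97/600)·18.64²/97 = 0.00345059
  stratum District II: (4500/17700)²·(1 − 318/4500)·24.43²/318 = 0.112738
  stratum District III: (4900/17700)²·(1 − 696/4900)·9.50²/696 = 0.0085261
  stratum District IV: (2900/17700)²·(1 − 317/2900)·42.47²/317 = 0.136045
  stratum District V: (4800/17700)²·(1 − 799/4800)·47.28²/799 = 0.171503
V̂(x̄_st) = 0.432262
SE(x̄_st) = √0.432262 = 0.657466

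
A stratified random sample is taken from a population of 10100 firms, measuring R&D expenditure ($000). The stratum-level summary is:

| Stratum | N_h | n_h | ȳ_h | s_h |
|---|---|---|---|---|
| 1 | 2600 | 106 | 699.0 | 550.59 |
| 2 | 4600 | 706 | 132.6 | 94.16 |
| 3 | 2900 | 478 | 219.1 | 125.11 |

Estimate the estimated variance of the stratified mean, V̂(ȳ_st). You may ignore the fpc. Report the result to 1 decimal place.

V̂(ȳ_st) = Σ W_h² s_h²/n_h, with W_h = N_h/N and N = 10100:
  stratum 1: (2600/10100)²·550.59²/106 = 189.52
  stratum 2: (4600/10100)²·94.16²/706 = 2.60496
  stratum 3: (2900/10100)²·125.11²/478 = 2.69966
V̂(ȳ_st) = 194.824

V̂(ȳ_st) ≈ 194.8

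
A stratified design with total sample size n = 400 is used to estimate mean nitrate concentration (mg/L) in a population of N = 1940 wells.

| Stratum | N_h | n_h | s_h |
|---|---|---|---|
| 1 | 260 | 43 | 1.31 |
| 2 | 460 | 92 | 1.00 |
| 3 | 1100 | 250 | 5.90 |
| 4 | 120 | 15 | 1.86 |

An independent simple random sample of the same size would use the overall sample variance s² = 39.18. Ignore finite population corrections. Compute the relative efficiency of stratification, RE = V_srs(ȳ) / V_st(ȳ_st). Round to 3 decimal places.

RE ≈ 2.085

V̂(ȳ_st) = Σ W_h² s_h²/n_h, with W_h = N_h/N and N = 1940:
  stratum 1: (260/1940)²·1.31²/43 = 0.000716832
  stratum 2: (460/1940)²·1.00²/92 = 0.000611117
  stratum 3: (1100/1940)²·5.90²/250 = 0.0447658
  stratum 4: (120/1940)²·1.86²/15 = 0.000882457
V_st = 0.0469762
V_srs = s²/n = 39.18/400 = 0.09795
Relative efficiency = V_srs / V_st = 0.09795/0.0469762 = 2.0851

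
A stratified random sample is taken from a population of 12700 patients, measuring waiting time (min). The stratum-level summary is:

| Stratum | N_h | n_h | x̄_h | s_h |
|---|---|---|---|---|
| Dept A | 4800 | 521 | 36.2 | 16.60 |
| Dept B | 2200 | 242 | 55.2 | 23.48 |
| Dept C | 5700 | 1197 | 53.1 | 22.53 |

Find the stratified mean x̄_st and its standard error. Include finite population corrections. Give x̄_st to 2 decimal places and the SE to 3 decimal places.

x̄_st = Σ W_h x̄_h = (4800·36.2 + 2200·55.2 + 5700·53.1)/12700 = 47.07638
V̂(x̄_st) = Σ W_h² (1 − n_h/N_h) s_h²/n_h, with W_h = N_h/N and N = 12700:
  stratum Dept A: (4800/12700)²·(1 − 521/4800)·16.60²/521 = 0.0673526
  stratum Dept B: (2200/12700)²·(1 − 242/2200)·23.48²/242 = 0.0608427
  stratum Dept C: (5700/12700)²·(1 − 1197/5700)·22.53²/1197 = 0.0674835
V̂(x̄_st) = 0.195679
SE(x̄_st) = √0.195679 = 0.442356

x̄_st ≈ 47.08, SE ≈ 0.442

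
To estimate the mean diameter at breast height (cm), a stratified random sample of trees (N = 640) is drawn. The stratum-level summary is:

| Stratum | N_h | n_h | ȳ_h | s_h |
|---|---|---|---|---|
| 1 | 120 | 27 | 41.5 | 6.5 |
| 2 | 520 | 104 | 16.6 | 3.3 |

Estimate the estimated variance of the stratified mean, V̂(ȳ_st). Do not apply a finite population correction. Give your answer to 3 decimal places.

V̂(ȳ_st) ≈ 0.124

V̂(ȳ_st) = Σ W_h² s_h²/n_h, with W_h = N_h/N and N = 640:
  stratum 1: (120/640)²·6.5²/27 = 0.055013
  stratum 2: (520/640)²·3.3²/104 = 0.069126
V̂(ȳ_st) = 0.124139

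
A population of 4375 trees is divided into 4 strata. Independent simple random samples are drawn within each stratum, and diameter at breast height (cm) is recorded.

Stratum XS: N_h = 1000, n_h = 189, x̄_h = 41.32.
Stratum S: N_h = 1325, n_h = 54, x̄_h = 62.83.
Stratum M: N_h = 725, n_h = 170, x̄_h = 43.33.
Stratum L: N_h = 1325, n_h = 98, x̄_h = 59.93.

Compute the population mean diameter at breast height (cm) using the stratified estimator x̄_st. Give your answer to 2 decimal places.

N = Σ N_h = 4375. Stratum weights W_h = N_h/N.
x̄_st = (1000·41.32 + 1325·62.83 + 725·43.33 + 1325·59.93) / 4375 = 53.8037

x̄_st ≈ 53.80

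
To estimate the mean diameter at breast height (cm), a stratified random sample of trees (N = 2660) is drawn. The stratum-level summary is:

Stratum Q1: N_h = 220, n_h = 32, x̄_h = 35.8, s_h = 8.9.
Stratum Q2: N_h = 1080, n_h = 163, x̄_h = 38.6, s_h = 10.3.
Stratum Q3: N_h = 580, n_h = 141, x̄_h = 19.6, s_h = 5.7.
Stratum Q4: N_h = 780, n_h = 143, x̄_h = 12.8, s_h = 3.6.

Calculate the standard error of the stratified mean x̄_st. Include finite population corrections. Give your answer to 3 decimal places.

V̂(x̄_st) = Σ W_h² (1 − n_h/N_h) s_h²/n_h, with W_h = N_h/N and N = 2660:
  stratum Q1: (220/2660)²·(1 − 32/220)·8.9²/32 = 0.0144693
  stratum Q2: (1080/2660)²·(1 − 163/1080)·10.3²/163 = 0.0910996
  stratum Q3: (580/2660)²·(1 − 141/580)·5.7²/141 = 0.00829201
  stratum Q4: (780/2660)²·(1 − 143/780)·3.6²/143 = 0.00636414
V̂(x̄_st) = 0.120225
SE(x̄_st) = √0.120225 = 0.346735

SE(x̄_st) ≈ 0.347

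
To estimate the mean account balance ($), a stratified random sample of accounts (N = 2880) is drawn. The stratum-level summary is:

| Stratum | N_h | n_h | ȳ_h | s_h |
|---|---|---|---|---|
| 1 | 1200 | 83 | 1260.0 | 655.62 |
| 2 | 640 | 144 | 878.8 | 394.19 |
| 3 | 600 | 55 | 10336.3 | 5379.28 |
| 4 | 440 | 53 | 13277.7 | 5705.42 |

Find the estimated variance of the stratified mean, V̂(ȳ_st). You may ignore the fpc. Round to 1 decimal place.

V̂(ȳ_st) ≈ 38123.2

V̂(ȳ_st) = Σ W_h² s_h²/n_h, with W_h = N_h/N and N = 2880:
  stratum 1: (1200/2880)²·655.62²/83 = 899.091
  stratum 2: (640/2880)²·394.19²/144 = 53.2873
  stratum 3: (600/2880)²·5379.28²/55 = 22835.1
  stratum 4: (440/2880)²·5705.42²/53 = 14335.7
V̂(ȳ_st) = 38123.2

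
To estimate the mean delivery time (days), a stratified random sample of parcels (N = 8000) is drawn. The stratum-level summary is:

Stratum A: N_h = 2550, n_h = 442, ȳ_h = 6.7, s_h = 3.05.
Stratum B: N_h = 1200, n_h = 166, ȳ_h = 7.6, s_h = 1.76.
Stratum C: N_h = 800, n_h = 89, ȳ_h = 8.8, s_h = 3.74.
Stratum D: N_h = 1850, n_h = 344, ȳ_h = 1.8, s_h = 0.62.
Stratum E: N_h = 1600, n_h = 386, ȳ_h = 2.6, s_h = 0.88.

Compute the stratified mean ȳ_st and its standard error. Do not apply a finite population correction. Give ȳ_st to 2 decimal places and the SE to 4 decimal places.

ȳ_st ≈ 5.09, SE ≈ 0.0653

ȳ_st = Σ W_h ȳ_h = (2550·6.7 + 1200·7.6 + 800·8.8 + 1850·1.8 + 1600·2.6)/8000 = 5.09187
V̂(ȳ_st) = Σ W_h² s_h²/n_h, with W_h = N_h/N and N = 8000:
  stratum A: (2550/8000)²·3.05²/442 = 0.00213835
  stratum B: (1200/8000)²·1.76²/166 = 0.000419855
  stratum C: (800/8000)²·3.74²/89 = 0.00157164
  stratum D: (1850/8000)²·0.62²/344 = 5.97569e-05
  stratum E: (1600/8000)²·0.88²/386 = 8.02487e-05
V̂(ȳ_st) = 0.00426985
SE(ȳ_st) = √0.00426985 = 0.0653441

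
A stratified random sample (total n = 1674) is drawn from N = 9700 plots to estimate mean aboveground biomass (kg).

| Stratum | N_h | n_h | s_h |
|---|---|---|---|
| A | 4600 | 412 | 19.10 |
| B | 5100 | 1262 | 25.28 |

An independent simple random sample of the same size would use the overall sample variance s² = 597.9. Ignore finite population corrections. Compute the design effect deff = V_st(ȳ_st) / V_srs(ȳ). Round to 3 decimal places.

V̂(ȳ_st) = Σ W_h² s_h²/n_h, with W_h = N_h/N and N = 9700:
  stratum A: (4600/9700)²·19.10²/412 = 0.199132
  stratum B: (5100/9700)²·25.28²/1262 = 0.139988
V_st = 0.339121
V_srs = s²/n = 597.9/1674 = 0.357168
deff = V_st / V_srs = 0.339121/0.357168 = 0.9495

deff ≈ 0.949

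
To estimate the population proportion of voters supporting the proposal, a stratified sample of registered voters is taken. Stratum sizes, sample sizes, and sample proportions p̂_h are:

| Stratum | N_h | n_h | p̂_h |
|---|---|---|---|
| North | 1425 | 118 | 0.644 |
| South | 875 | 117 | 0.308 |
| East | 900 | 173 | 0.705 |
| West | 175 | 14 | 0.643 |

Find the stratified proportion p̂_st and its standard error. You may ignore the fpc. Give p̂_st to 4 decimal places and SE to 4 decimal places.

p̂_st ≈ 0.5731, SE ≈ 0.0246

N = 3375; stratum weights W_h = N_h/N.
p̂_st = Σ W_h p̂_h = (1425·0.644 + 875·0.308 + 900·0.705 + 175·0.643)/3375 = 0.57310
V̂(p̂_st) = Σ W_h² p̂_h(1−p̂_h)/(n_h−1):
  stratum North: (1425/3375)²·0.644·0.356/117 = 0.000349327
  stratum South: (875/3375)²·0.308·0.692/116 = 0.0001235
  stratum East: (900/3375)²·0.705·0.295/172 = 8.59845e-05
  stratum West: (175/3375)²·0.643·0.357/13 = 4.74749e-05
V̂(p̂_st) = 0.000606287; SE = √V̂ = 0.0246229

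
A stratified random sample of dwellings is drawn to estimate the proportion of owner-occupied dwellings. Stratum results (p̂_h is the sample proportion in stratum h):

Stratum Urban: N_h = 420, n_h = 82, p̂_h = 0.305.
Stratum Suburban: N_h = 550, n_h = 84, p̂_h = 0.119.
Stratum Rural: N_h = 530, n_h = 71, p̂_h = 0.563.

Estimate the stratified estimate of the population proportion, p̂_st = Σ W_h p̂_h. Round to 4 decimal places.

p̂_st ≈ 0.3280

N = 1500; stratum weights W_h = N_h/N.
p̂_st = Σ W_h p̂_h = (420·0.305 + 550·0.119 + 530·0.563)/1500 = 0.32796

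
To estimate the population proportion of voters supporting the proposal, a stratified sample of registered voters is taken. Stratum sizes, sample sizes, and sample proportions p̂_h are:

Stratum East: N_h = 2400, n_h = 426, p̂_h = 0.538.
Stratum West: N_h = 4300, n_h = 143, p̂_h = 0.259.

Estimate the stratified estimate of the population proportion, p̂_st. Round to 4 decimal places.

N = 6700; stratum weights W_h = N_h/N.
p̂_st = Σ W_h p̂_h = (2400·0.538 + 4300·0.259)/6700 = 0.35894

p̂_st ≈ 0.3589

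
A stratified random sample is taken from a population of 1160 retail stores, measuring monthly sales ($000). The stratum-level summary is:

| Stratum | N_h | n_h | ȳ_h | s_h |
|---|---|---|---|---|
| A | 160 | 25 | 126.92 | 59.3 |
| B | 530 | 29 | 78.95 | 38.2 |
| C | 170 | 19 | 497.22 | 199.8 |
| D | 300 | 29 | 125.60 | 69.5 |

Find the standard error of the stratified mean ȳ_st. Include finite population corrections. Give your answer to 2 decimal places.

SE(ȳ_st) ≈ 7.90

V̂(ȳ_st) = Σ W_h² (1 − n_h/N_h) s_h²/n_h, with W_h = N_h/N and N = 1160:
  stratum A: (160/1160)²·(1 − 25/160)·59.3²/25 = 2.25791
  stratum B: (530/1160)²·(1 − 29/530)·38.2²/29 = 9.92948
  stratum C: (170/1160)²·(1 − 19/170)·199.8²/19 = 40.0818
  stratum D: (300/1160)²·(1 − 29/300)·69.5²/29 = 10.0634
V̂(ȳ_st) = 62.3326
SE(ȳ_st) = √62.3326 = 7.8951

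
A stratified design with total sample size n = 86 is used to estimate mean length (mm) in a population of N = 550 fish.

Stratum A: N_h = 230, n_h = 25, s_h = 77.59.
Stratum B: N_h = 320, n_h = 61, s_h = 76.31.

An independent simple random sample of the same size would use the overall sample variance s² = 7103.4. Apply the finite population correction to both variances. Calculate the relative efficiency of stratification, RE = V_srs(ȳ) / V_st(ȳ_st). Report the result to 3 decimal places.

RE ≈ 1.094

V̂(ȳ_st) = Σ W_h² (1 − n_h/N_h) s_h²/n_h, with W_h = N_h/N and N = 550:
  stratum A: (230/550)²·(1 − 25/230)·77.59²/25 = 37.5343
  stratum B: (320/550)²·(1 − 61/320)·76.31²/61 = 26.1552
V_st = 63.6894
V_srs = (1 − 86/550)·7103.4/86 = 69.6824
Relative efficiency = V_srs / V_st = 69.6824/63.6894 = 1.0941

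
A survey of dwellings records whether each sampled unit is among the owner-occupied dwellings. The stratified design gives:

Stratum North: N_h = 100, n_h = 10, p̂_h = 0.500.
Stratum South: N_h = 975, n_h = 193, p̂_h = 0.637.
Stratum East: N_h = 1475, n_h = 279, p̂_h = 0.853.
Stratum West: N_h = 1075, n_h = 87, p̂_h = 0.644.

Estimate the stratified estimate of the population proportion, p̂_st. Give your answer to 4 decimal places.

N = 3625; stratum weights W_h = N_h/N.
p̂_st = Σ W_h p̂_h = (100·0.500 + 975·0.637 + 1475·0.853 + 1075·0.644)/3625 = 0.72319

p̂_st ≈ 0.7232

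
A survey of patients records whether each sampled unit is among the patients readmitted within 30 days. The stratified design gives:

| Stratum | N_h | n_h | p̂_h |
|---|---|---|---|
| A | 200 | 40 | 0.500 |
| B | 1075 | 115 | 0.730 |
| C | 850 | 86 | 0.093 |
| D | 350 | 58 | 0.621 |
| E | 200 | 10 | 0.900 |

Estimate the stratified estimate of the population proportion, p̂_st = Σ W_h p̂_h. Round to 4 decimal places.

N = 2675; stratum weights W_h = N_h/N.
p̂_st = Σ W_h p̂_h = (200·0.500 + 1075·0.730 + 850·0.093 + 350·0.621 + 200·0.900)/2675 = 0.50884

p̂_st ≈ 0.5088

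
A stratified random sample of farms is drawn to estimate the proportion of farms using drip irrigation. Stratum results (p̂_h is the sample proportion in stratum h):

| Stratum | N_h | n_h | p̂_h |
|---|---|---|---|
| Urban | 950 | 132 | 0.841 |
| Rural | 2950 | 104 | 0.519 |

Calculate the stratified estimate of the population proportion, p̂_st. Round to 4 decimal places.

N = 3900; stratum weights W_h = N_h/N.
p̂_st = Σ W_h p̂_h = (950·0.841 + 2950·0.519)/3900 = 0.59744

p̂_st ≈ 0.5974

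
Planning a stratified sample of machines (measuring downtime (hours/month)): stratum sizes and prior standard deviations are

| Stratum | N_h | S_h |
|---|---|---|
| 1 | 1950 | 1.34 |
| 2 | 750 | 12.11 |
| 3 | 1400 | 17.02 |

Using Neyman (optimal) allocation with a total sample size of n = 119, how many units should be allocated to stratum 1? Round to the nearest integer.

9

Neyman allocation: n_h = n · N_h S_h / Σ N_i S_i, with n = 119.
  stratum 1: N_h·S_h = 1950·1.34 = 2613.00
  stratum 2: N_h·S_h = 750·12.11 = 9082.50
  stratum 3: N_h·S_h = 1400·17.02 = 23828.00
Σ N_h S_h = 35523.50
n for stratum 1 = 119·2613.00/35523.50 = 8.753 → 9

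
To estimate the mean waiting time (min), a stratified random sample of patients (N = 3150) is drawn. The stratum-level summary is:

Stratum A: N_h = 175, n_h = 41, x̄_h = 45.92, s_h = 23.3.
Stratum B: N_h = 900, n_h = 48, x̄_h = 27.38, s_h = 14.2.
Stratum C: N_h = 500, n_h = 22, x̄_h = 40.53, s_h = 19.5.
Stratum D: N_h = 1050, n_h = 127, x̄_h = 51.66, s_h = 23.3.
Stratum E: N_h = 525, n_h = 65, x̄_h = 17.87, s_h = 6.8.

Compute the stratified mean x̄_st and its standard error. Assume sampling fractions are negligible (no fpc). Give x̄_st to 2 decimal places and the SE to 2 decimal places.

x̄_st = Σ W_h x̄_h = (175·45.92 + 900·27.38 + 500·40.53 + 1050·51.66 + 525·17.87)/3150 = 37.00563
V̂(x̄_st) = Σ W_h² s_h²/n_h, with W_h = N_h/N and N = 3150:
  stratum A: (175/3150)²·23.3²/41 = 0.040868
  stratum B: (900/3150)²·14.2²/48 = 0.342925
  stratum C: (500/3150)²·19.5²/22 = 0.435477
  stratum D: (1050/3150)²·23.3²/127 = 0.474969
  stratum E: (525/3150)²·6.8²/65 = 0.0197607
V̂(x̄_st) = 1.314
SE(x̄_st) = √1.314 = 1.1463

x̄_st ≈ 37.01, SE ≈ 1.15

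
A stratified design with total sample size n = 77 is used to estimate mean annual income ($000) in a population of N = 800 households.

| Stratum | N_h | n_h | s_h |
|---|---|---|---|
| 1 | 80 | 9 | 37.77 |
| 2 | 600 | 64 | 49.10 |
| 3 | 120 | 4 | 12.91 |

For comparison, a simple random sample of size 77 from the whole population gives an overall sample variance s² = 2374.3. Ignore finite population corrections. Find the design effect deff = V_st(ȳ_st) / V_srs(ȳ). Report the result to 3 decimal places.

deff ≈ 0.769

V̂(ȳ_st) = Σ W_h² s_h²/n_h, with W_h = N_h/N and N = 800:
  stratum 1: (80/800)²·37.77²/9 = 1.58508
  stratum 2: (600/800)²·49.10²/64 = 21.1888
  stratum 3: (120/800)²·12.91²/4 = 0.937508
V_st = 23.7113
V_srs = s²/n = 2374.3/77 = 30.8351
deff = V_st / V_srs = 23.7113/30.8351 = 0.7690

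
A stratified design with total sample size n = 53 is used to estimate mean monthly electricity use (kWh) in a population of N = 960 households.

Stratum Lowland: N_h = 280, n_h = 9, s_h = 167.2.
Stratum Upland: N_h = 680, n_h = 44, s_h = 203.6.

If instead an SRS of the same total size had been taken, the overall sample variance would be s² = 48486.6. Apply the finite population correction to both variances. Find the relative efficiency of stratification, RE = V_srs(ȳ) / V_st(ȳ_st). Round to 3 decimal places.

RE ≈ 1.239

V̂(ȳ_st) = Σ W_h² (1 − n_h/N_h) s_h²/n_h, with W_h = N_h/N and N = 960:
  stratum Lowland: (280/960)²·(1 − 9/280)·167.2²/9 = 255.75
  stratum Upland: (680/960)²·(1 − 44/680)·203.6²/44 = 442.106
V_st = 697.856
V_srs = (1 − 53/960)·48486.6/53 = 864.335
Relative efficiency = V_srs / V_st = 864.335/697.856 = 1.2386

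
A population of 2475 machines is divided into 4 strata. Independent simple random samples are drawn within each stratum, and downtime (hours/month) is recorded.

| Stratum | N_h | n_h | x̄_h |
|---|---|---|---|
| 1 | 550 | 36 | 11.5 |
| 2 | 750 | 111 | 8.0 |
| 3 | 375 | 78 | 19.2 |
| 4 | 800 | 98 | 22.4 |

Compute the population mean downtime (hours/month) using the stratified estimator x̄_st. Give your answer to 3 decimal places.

N = Σ N_h = 2475. Stratum weights W_h = N_h/N.
x̄_st = (550·11.5 + 750·8.0 + 375·19.2 + 800·22.4) / 2475 = 15.12929

x̄_st ≈ 15.129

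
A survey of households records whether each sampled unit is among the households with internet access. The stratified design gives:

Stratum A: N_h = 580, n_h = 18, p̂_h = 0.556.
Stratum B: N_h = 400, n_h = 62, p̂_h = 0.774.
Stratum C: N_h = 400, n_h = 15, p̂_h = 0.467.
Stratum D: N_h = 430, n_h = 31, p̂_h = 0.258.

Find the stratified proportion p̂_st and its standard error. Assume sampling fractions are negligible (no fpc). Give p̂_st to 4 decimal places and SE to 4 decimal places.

N = 1810; stratum weights W_h = N_h/N.
p̂_st = Σ W_h p̂_h = (580·0.556 + 400·0.774 + 400·0.467 + 430·0.258)/1810 = 0.51371
V̂(p̂_st) = Σ W_h² p̂_h(1−p̂_h)/(n_h−1):
  stratum A: (580/1810)²·0.556·0.444/17 = 0.0014911
  stratum B: (400/1810)²·0.774·0.226/61 = 0.00014005
  stratum C: (400/1810)²·0.467·0.533/14 = 0.000868318
  stratum D: (430/1810)²·0.258·0.742/30 = 0.000360149
V̂(p̂_st) = 0.00285962; SE = √V̂ = 0.0534754

p̂_st ≈ 0.5137, SE ≈ 0.0535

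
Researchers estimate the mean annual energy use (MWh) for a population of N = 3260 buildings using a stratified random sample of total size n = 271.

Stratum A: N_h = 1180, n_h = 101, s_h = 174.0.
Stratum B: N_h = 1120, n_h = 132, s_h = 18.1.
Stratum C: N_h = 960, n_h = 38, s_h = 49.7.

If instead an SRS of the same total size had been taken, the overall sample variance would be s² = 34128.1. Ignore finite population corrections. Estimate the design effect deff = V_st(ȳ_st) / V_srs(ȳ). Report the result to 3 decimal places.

deff ≈ 0.359

V̂(ȳ_st) = Σ W_h² s_h²/n_h, with W_h = N_h/N and N = 3260:
  stratum A: (1180/3260)²·174.0²/101 = 39.2741
  stratum B: (1120/3260)²·18.1²/132 = 0.292944
  stratum C: (960/3260)²·49.7²/38 = 5.63685
V_st = 45.2039
V_srs = s²/n = 34128.1/271 = 125.934
deff = V_st / V_srs = 45.2039/125.934 = 0.3589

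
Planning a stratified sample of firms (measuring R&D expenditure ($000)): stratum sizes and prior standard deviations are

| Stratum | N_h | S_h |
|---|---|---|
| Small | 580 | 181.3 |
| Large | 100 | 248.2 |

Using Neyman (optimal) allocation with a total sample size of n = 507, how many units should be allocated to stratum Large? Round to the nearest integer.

Neyman allocation: n_h = n · N_h S_h / Σ N_i S_i, with n = 507.
  stratum Small: N_h·S_h = 580·181.3 = 105154.00
  stratum Large: N_h·S_h = 100·248.2 = 24820.00
Σ N_h S_h = 129974.00
n for stratum Large = 507·24820.00/129974.00 = 96.817 → 97

97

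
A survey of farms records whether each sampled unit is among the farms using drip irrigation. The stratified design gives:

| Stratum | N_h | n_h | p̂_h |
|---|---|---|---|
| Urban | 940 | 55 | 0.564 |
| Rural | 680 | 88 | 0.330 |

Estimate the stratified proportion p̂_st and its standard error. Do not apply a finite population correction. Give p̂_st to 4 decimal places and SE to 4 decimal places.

p̂_st ≈ 0.4658, SE ≈ 0.0445

N = 1620; stratum weights W_h = N_h/N.
p̂_st = Σ W_h p̂_h = (940·0.564 + 680·0.330)/1620 = 0.46578
V̂(p̂_st) = Σ W_h² p̂_h(1−p̂_h)/(n_h−1):
  stratum Urban: (940/1620)²·0.564·0.436/54 = 0.0015332
  stratum Rural: (680/1620)²·0.330·0.670/87 = 0.000447772
V̂(p̂_st) = 0.00198097; SE = √V̂ = 0.0445081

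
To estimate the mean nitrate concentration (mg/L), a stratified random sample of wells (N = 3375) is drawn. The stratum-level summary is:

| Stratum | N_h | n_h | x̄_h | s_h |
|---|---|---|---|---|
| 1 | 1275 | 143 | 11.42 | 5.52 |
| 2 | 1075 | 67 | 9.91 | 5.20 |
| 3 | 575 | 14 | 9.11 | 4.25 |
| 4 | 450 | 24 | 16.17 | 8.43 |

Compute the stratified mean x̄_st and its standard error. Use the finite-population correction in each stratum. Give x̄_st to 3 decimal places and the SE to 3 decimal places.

x̄_st ≈ 11.179, SE ≈ 0.390

x̄_st = Σ W_h x̄_h = (1275·11.42 + 1075·9.91 + 575·9.11 + 450·16.17)/3375 = 11.17881
V̂(x̄_st) = Σ W_h² (1 − n_h/N_h) s_h²/n_h, with W_h = N_h/N and N = 3375:
  stratum 1: (1275/3375)²·(1 − 143/1275)·5.52²/143 = 0.0269992
  stratum 2: (1075/3375)²·(1 − 67/1075)·5.20²/67 = 0.0383931
  stratum 3: (575/3375)²·(1 − 14/575)·4.25²/14 = 0.036537
  stratum 4: (450/3375)²·(1 − 24/450)·8.43²/24 = 0.0498332
V̂(x̄_st) = 0.151763
SE(x̄_st) = √0.151763 = 0.389567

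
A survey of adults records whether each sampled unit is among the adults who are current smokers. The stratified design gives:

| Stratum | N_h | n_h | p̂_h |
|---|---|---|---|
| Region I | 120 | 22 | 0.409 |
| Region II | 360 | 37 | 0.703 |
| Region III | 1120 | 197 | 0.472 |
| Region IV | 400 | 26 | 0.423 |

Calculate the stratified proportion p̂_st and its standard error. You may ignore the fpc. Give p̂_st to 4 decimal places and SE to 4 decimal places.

N = 2000; stratum weights W_h = N_h/N.
p̂_st = Σ W_h p̂_h = (120·0.409 + 360·0.703 + 1120·0.472 + 400·0.423)/2000 = 0.50000
V̂(p̂_st) = Σ W_h² p̂_h(1−p̂_h)/(n_h−1):
  stratum Region I: (120/2000)²·0.409·0.591/21 = 4.14375e-05
  stratum Region II: (360/2000)²·0.703·0.297/36 = 0.000187912
  stratum Region III: (1120/2000)²·0.472·0.528/196 = 0.000398746
  stratum Region IV: (400/2000)²·0.423·0.577/25 = 0.000390514
V̂(p̂_st) = 0.00101861; SE = √V̂ = 0.0319156

p̂_st ≈ 0.5000, SE ≈ 0.0319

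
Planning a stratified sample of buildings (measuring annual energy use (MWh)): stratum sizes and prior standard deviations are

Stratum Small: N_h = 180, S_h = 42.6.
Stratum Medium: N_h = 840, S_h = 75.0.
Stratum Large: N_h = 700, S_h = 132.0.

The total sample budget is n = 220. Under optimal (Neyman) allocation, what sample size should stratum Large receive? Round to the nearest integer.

Neyman allocation: n_h = n · N_h S_h / Σ N_i S_i, with n = 220.
  stratum Small: N_h·S_h = 180·42.6 = 7668.00
  stratum Medium: N_h·S_h = 840·75.0 = 63000.00
  stratum Large: N_h·S_h = 700·132.0 = 92400.00
Σ N_h S_h = 163068.00
n for stratum Large = 220·92400.00/163068.00 = 124.660 → 125

125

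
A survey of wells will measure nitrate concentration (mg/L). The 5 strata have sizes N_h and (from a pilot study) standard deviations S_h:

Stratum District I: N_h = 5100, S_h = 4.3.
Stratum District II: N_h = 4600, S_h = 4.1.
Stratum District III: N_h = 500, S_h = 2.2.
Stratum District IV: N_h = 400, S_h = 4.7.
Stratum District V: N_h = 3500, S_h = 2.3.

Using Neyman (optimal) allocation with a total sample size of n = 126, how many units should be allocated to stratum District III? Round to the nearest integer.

Neyman allocation: n_h = n · N_h S_h / Σ N_i S_i, with n = 126.
  stratum District I: N_h·S_h = 5100·4.3 = 21930.00
  stratum District II: N_h·S_h = 4600·4.1 = 18860.00
  stratum District III: N_h·S_h = 500·2.2 = 1100.00
  stratum District IV: N_h·S_h = 400·4.7 = 1880.00
  stratum District V: N_h·S_h = 3500·2.3 = 8050.00
Σ N_h S_h = 51820.00
n for stratum District III = 126·1100.00/51820.00 = 2.675 → 3

3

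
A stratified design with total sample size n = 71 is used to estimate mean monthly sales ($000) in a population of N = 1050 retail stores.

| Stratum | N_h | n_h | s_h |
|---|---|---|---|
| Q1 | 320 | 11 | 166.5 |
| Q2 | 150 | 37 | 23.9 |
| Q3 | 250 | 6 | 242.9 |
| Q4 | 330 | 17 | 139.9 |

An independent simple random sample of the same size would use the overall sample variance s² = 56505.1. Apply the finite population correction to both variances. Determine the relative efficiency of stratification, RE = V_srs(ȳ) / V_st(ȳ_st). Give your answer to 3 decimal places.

RE ≈ 0.845

V̂(ȳ_st) = Σ W_h² (1 − n_h/N_h) s_h²/n_h, with W_h = N_h/N and N = 1050:
  stratum Q1: (320/1050)²·(1 − 11/320)·166.5²/11 = 226.03
  stratum Q2: (150/1050)²·(1 − 37/150)·23.9²/37 = 0.237348
  stratum Q3: (250/1050)²·(1 − 6/250)·242.9²/6 = 544.07
  stratum Q4: (330/1050)²·(1 − 17/330)·139.9²/17 = 107.861
V_st = 878.199
V_srs = (1 − 71/1050)·56505.1/71 = 742.032
Relative efficiency = V_srs / V_st = 742.032/878.199 = 0.8449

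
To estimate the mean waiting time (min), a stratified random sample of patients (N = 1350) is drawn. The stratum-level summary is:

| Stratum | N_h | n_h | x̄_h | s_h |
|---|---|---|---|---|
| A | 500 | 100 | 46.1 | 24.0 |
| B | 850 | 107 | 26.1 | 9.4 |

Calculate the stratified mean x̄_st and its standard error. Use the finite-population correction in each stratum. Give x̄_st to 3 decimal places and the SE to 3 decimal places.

x̄_st = Σ W_h x̄_h = (500·46.1 + 850·26.1)/1350 = 33.50741
V̂(x̄_st) = Σ W_h² (1 − n_h/N_h) s_h²/n_h, with W_h = N_h/N and N = 1350:
  stratum A: (500/1350)²·(1 − 100/500)·24.0²/100 = 0.632099
  stratum B: (850/1350)²·(1 − 107/850)·9.4²/107 = 0.286162
V̂(x̄_st) = 0.918261
SE(x̄_st) = √0.918261 = 0.958259

x̄_st ≈ 33.507, SE ≈ 0.958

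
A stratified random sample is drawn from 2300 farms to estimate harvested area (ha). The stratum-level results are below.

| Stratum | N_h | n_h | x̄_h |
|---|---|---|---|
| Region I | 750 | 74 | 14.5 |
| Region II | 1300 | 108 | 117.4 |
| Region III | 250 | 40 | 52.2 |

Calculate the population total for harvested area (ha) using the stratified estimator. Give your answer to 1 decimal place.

τ̂_st = Σ N_h x̄_h = 750·14.5 + 1300·117.4 + 250·52.2 = 176545.0

τ̂_st ≈ 176545.0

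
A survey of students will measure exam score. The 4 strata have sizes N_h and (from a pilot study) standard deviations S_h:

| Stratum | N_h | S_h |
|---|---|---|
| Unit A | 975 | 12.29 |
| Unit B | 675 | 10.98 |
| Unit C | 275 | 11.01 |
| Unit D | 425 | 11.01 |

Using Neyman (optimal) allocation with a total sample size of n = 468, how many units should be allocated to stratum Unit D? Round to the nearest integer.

81

Neyman allocation: n_h = n · N_h S_h / Σ N_i S_i, with n = 468.
  stratum Unit A: N_h·S_h = 975·12.29 = 11982.75
  stratum Unit B: N_h·S_h = 675·10.98 = 7411.50
  stratum Unit C: N_h·S_h = 275·11.01 = 3027.75
  stratum Unit D: N_h·S_h = 425·11.01 = 4679.25
Σ N_h S_h = 27101.25
n for stratum Unit D = 468·4679.25/27101.25 = 80.804 → 81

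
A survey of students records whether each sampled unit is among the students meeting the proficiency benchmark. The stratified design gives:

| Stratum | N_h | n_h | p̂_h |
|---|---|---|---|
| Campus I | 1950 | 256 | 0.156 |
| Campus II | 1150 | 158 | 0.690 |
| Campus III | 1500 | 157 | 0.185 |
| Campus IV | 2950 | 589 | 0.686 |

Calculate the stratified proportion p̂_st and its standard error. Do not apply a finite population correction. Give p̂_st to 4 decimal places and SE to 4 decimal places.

p̂_st ≈ 0.4502, SE ≈ 0.0127

N = 7550; stratum weights W_h = N_h/N.
p̂_st = Σ W_h p̂_h = (1950·0.156 + 1150·0.690 + 1500·0.185 + 2950·0.686)/7550 = 0.45019
V̂(p̂_st) = Σ W_h² p̂_h(1−p̂_h)/(n_h−1):
  stratum Campus I: (1950/7550)²·0.156·0.844/255 = 3.44431e-05
  stratum Campus II: (1150/7550)²·0.690·0.310/157 = 3.16092e-05
  stratum Campus III: (1500/7550)²·0.185·0.815/156 = 3.81499e-05
  stratum Campus IV: (2950/7550)²·0.686·0.314/588 = 5.59276e-05
V̂(p̂_st) = 0.00016013; SE = √V̂ = 0.0126542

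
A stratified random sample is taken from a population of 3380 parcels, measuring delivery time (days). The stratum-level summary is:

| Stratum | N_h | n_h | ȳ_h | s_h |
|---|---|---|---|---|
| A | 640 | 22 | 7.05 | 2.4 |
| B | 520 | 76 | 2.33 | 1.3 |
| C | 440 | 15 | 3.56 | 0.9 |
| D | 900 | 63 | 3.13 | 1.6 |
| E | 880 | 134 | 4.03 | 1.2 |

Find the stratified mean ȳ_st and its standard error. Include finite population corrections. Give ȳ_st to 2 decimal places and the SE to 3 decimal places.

ȳ_st = Σ W_h ȳ_h = (640·7.05 + 520·2.33 + 440·3.56 + 900·3.13 + 880·4.03)/3380 = 4.03947
V̂(ȳ_st) = Σ W_h² (1 − n_h/N_h) s_h²/n_h, with W_h = N_h/N and N = 3380:
  stratum A: (640/3380)²·(1 − 22/640)·2.4²/22 = 0.00906431
  stratum B: (520/3380)²·(1 − 76/520)·1.3²/76 = 0.000449393
  stratum C: (440/3380)²·(1 − 15/440)·0.9²/15 = 0.000883898
  stratum D: (900/3380)²·(1 − 63/900)·1.6²/63 = 0.00267938
  stratum E: (880/3380)²·(1 − 134/880)·1.2²/134 = 0.000617513
V̂(ȳ_st) = 0.0136945
SE(ȳ_st) = √0.0136945 = 0.117023

ȳ_st ≈ 4.04, SE ≈ 0.117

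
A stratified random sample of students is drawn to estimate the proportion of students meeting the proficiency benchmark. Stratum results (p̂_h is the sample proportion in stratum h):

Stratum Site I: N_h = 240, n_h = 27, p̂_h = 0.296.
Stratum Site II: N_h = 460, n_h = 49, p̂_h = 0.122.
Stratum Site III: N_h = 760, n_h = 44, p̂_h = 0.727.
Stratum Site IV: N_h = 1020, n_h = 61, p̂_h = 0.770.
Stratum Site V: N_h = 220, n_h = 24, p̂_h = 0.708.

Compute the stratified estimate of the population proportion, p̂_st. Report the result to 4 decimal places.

N = 2700; stratum weights W_h = N_h/N.
p̂_st = Σ W_h p̂_h = (240·0.296 + 460·0.122 + 760·0.727 + 1020·0.770 + 220·0.708)/2700 = 0.60031

p̂_st ≈ 0.6003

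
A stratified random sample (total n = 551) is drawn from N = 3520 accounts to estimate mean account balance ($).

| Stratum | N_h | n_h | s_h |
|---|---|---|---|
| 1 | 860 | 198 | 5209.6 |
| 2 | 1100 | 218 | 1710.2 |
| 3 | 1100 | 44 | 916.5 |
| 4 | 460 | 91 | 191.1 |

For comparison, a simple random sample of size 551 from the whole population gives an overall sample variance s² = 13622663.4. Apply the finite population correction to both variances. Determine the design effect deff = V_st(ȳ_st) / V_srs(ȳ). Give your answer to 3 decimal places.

V̂(ȳ_st) = Σ W_h² (1 − n_h/N_h) s_h²/n_h, with W_h = N_h/N and N = 3520:
  stratum 1: (860/3520)²·(1 − 198/860)·5209.6²/198 = 6298.17
  stratum 2: (1100/3520)²·(1 − 218/1100)·1710.2²/218 = 1050.54
  stratum 3: (1100/3520)²·(1 − 44/1100)·916.5²/44 = 1789.71
  stratum 4: (460/3520)²·(1 − 91/460)·191.1²/91 = 5.49767
V_st = 9143.93
V_srs = (1 − 551/3520)·13622663.4/551 = 20853.5
deff = V_st / V_srs = 9143.93/20853.5 = 0.4385

deff ≈ 0.438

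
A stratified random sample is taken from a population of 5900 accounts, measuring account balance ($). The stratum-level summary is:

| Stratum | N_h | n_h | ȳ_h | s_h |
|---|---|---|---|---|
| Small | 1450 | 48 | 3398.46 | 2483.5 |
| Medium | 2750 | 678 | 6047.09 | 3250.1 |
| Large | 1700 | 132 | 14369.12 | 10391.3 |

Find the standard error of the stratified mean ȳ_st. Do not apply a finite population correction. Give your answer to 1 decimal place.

V̂(ȳ_st) = Σ W_h² s_h²/n_h, with W_h = N_h/N and N = 5900:
  stratum Small: (1450/5900)²·2483.5²/48 = 7761.02
  stratum Medium: (2750/5900)²·3250.1²/678 = 3384.74
  stratum Large: (1700/5900)²·10391.3²/132 = 67914.1
V̂(ȳ_st) = 79059.8
SE(ȳ_st) = √79059.8 = 281.176

SE(ȳ_st) ≈ 281.2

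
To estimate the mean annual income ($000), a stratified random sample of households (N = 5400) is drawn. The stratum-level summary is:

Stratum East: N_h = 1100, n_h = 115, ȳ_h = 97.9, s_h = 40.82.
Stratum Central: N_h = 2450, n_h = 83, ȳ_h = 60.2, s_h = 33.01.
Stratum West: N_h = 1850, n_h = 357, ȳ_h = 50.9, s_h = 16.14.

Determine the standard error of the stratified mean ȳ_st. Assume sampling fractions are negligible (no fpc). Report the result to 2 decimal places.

V̂(ȳ_st) = Σ W_h² s_h²/n_h, with W_h = N_h/N and N = 5400:
  stratum East: (1100/5400)²·40.82²/115 = 0.601237
  stratum Central: (2450/5400)²·33.01²/83 = 2.70245
  stratum West: (1850/5400)²·16.14²/357 = 0.0856436
V̂(ȳ_st) = 3.38933
SE(ȳ_st) = √3.38933 = 1.84101

SE(ȳ_st) ≈ 1.84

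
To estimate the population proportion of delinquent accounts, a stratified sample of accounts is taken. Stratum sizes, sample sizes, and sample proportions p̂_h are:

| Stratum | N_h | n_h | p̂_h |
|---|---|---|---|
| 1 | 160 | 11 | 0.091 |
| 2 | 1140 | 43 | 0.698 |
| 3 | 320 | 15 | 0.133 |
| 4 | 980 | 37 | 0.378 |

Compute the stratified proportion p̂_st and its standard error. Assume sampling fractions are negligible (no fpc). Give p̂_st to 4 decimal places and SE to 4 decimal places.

p̂_st ≈ 0.4705, SE ≈ 0.0453

N = 2600; stratum weights W_h = N_h/N.
p̂_st = Σ W_h p̂_h = (160·0.091 + 1140·0.698 + 320·0.133 + 980·0.378)/2600 = 0.47049
V̂(p̂_st) = Σ W_h² p̂_h(1−p̂_h)/(n_h−1):
  stratum 1: (160/2600)²·0.091·0.909/10 = 3.13255e-05
  stratum 2: (1140/2600)²·0.698·0.302/42 = 0.000964886
  stratum 3: (320/2600)²·0.133·0.867/14 = 0.000124766
  stratum 4: (980/2600)²·0.378·0.622/36 = 0.000927866
V̂(p̂_st) = 0.00204884; SE = √V̂ = 0.0452642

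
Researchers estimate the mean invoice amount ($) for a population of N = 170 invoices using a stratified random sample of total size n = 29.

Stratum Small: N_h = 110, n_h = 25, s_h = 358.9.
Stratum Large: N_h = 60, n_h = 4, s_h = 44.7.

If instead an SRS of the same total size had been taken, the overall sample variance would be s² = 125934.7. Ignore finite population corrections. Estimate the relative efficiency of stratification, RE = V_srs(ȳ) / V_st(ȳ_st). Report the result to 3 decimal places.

RE ≈ 1.957

V̂(ȳ_st) = Σ W_h² s_h²/n_h, with W_h = N_h/N and N = 170:
  stratum Small: (110/170)²·358.9²/25 = 2157.22
  stratum Large: (60/170)²·44.7²/4 = 62.2243
V_st = 2219.44
V_srs = s²/n = 125934.7/29 = 4342.58
Relative efficiency = V_srs / V_st = 4342.58/2219.44 = 1.9566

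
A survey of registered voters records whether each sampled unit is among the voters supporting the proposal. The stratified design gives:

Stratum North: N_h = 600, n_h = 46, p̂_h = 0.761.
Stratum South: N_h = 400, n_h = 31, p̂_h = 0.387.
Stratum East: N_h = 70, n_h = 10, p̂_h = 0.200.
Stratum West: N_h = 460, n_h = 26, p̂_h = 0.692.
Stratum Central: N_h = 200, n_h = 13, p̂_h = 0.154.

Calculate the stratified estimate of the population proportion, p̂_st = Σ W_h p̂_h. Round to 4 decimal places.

p̂_st ≈ 0.5633

N = 1730; stratum weights W_h = N_h/N.
p̂_st = Σ W_h p̂_h = (600·0.761 + 400·0.387 + 70·0.200 + 460·0.692 + 200·0.154)/1730 = 0.56331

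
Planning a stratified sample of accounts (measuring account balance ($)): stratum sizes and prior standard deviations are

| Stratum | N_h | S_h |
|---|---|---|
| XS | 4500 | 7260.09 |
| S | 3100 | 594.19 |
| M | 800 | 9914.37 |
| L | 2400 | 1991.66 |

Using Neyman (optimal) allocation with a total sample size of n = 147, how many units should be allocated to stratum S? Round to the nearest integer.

6

Neyman allocation: n_h = n · N_h S_h / Σ N_i S_i, with n = 147.
  stratum XS: N_h·S_h = 4500·7260.09 = 32670405.00
  stratum S: N_h·S_h = 3100·594.19 = 1841989.00
  stratum M: N_h·S_h = 800·9914.37 = 7931496.00
  stratum L: N_h·S_h = 2400·1991.66 = 4779984.00
Σ N_h S_h = 47223874.00
n for stratum S = 147·1841989.00/47223874.00 = 5.734 → 6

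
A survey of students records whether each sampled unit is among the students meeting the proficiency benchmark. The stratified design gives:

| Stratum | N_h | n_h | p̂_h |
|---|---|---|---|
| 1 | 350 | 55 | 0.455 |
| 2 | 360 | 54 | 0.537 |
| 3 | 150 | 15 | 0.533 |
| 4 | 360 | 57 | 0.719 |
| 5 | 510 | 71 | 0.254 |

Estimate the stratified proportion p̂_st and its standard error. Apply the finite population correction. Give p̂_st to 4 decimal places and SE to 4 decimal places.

N = 1730; stratum weights W_h = N_h/N.
p̂_st = Σ W_h p̂_h = (350·0.455 + 360·0.537 + 150·0.533 + 360·0.719 + 510·0.254)/1730 = 0.47451
V̂(p̂_st) = Σ W_h² (1 − n_h/N_h) p̂_h(1−p̂_h)/(n_h−1):
  stratum 1: (350/1730)²·(1 − 55/350)·0.455·0.545/54 = 0.000158421
  stratum 2: (360/1730)²·(1 − 54/360)·0.537·0.463/53 = 0.000172668
  stratum 3: (150/1730)²·(1 − 15/150)·0.533·0.467/14 = 0.000120295
  stratum 4: (360/1730)²·(1 − 57/360)·0.719·0.281/56 = 0.000131492
  stratum 5: (510/1730)²·(1 − 71/510)·0.254·0.746/70 = 0.000202496
V̂(p̂_st) = 0.000785372; SE = √V̂ = 0.0280245

p̂_st ≈ 0.4745, SE ≈ 0.0280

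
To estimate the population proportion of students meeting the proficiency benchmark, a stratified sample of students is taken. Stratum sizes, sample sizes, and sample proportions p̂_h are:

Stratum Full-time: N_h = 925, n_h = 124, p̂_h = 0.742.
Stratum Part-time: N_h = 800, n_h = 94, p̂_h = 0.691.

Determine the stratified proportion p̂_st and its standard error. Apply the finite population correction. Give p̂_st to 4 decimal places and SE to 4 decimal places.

N = 1725; stratum weights W_h = N_h/N.
p̂_st = Σ W_h p̂_h = (925·0.742 + 800·0.691)/1725 = 0.71835
V̂(p̂_st) = Σ W_h² (1 − n_h/N_h) p̂_h(1−p̂_h)/(n_h−1):
  stratum Full-time: (925/1725)²·(1 − 124/925)·0.742·0.258/123 = 0.000387538
  stratum Part-time: (800/1725)²·(1 − 94/800)·0.691·0.309/93 = 0.000435783
V̂(p̂_st) = 0.000823321; SE = √V̂ = 0.0286936

p̂_st ≈ 0.7183, SE ≈ 0.0287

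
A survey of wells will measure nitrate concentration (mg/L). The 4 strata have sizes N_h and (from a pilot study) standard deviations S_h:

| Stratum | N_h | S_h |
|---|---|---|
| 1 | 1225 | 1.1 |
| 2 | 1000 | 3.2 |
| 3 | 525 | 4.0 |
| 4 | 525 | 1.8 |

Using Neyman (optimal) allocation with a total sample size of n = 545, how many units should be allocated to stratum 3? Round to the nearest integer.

151

Neyman allocation: n_h = n · N_h S_h / Σ N_i S_i, with n = 545.
  stratum 1: N_h·S_h = 1225·1.1 = 1347.50
  stratum 2: N_h·S_h = 1000·3.2 = 3200.00
  stratum 3: N_h·S_h = 525·4.0 = 2100.00
  stratum 4: N_h·S_h = 525·1.8 = 945.00
Σ N_h S_h = 7592.50
n for stratum 3 = 545·2100.00/7592.50 = 150.741 → 151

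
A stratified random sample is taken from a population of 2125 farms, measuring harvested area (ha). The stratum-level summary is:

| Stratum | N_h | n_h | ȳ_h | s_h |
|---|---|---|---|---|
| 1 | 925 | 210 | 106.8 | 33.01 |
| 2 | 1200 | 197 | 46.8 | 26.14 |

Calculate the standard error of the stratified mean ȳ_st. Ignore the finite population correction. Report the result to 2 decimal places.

SE(ȳ_st) ≈ 1.45

V̂(ȳ_st) = Σ W_h² s_h²/n_h, with W_h = N_h/N and N = 2125:
  stratum 1: (925/2125)²·33.01²/210 = 0.98319
  stratum 2: (1200/2125)²·26.14²/197 = 1.10609
V̂(ȳ_st) = 2.08928
SE(ȳ_st) = √2.08928 = 1.44543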